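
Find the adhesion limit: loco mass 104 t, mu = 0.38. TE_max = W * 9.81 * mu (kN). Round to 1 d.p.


TE_max = W * g * mu
TE_max = 104 * 9.81 * 0.38
TE_max = 1020.24 * 0.38
TE_max = 387.7 kN

387.7


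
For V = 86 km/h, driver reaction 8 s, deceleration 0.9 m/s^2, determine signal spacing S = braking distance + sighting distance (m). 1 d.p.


V = 86 / 3.6 = 23.8889 m/s
Braking distance = 23.8889^2 / (2*0.9) = 317.0439 m
Sighting distance = 23.8889 * 8 = 191.1111 m
S = 317.0439 + 191.1111 = 508.2 m

508.2


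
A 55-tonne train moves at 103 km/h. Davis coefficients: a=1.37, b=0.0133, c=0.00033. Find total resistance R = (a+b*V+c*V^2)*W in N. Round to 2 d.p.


b*V = 0.0133 * 103 = 1.3699
c*V^2 = 0.00033 * 10609 = 3.50097
R_per_t = 1.37 + 1.3699 + 3.50097 = 6.24087 N/t
R_total = 6.24087 * 55 = 343.25 N

343.25


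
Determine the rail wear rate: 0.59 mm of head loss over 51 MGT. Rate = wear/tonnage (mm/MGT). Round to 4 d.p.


Wear rate = total wear / cumulative tonnage
Rate = 0.59 / 51
Rate = 0.0116 mm/MGT

0.0116


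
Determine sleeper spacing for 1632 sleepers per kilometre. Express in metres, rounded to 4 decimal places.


Spacing = 1000 m / number of sleepers
Spacing = 1000 / 1632
Spacing = 0.6127 m

0.6127


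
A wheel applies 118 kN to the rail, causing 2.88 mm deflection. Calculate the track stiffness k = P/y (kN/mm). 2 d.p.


Track stiffness k = P / y
k = 118 / 2.88
k = 40.97 kN/mm

40.97


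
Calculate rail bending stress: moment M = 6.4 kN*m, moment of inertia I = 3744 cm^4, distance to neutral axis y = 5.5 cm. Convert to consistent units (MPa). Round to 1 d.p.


Convert units:
M = 6.4 kN*m = 6400000 N*mm
y = 5.5 cm = 55 mm
I = 3744 cm^4 = 37440000 mm^4
sigma = 6400000 * 55 / 37440000
sigma = 9.4 MPa

9.4


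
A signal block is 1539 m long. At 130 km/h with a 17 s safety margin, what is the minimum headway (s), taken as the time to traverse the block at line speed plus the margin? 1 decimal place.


V = 130 / 3.6 = 36.1111 m/s
Block traversal time = 1539 / 36.1111 = 42.6185 s
Headway = 42.6185 + 17
Headway = 59.6 s

59.6


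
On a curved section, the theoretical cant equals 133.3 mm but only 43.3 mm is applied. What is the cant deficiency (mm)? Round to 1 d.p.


Cant deficiency = equilibrium cant - actual cant
CD = 133.3 - 43.3
CD = 90.0 mm

90.0


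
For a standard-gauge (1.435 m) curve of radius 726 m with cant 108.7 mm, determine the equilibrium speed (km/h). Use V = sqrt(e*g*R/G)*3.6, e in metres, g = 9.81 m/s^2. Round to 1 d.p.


Convert cant: e = 108.7 mm = 0.1087 m
V_ms = sqrt(0.1087 * 9.81 * 726 / 1.435)
V_ms = sqrt(539.489841) = 23.2269 m/s
V = 23.2269 * 3.6 = 83.6 km/h

83.6


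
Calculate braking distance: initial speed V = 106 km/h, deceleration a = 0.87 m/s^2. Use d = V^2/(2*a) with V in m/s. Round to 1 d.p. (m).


Convert speed: V = 106 / 3.6 = 29.4444 m/s
V^2 = 866.9753
d = 866.9753 / (2 * 0.87)
d = 866.9753 / 1.74
d = 498.3 m

498.3


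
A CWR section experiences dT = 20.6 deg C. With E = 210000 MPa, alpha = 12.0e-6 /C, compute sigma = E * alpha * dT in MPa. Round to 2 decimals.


sigma = E * alpha * dT
sigma = 210000 * 12.0e-6 * 20.6
sigma = 2.52 * 20.6
sigma = 51.91 MPa

51.91


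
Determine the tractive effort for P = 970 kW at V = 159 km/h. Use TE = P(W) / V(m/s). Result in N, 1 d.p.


Convert: P = 970 kW = 970000 W
V = 159 / 3.6 = 44.1667 m/s
TE = 970000 / 44.1667
TE = 21962.3 N

21962.3


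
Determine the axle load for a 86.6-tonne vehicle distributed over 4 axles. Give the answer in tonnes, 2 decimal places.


Load per axle = total weight / number of axles
Load = 86.6 / 4
Load = 21.65 tonnes

21.65


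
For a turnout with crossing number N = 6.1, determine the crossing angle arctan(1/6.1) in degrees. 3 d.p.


1/N = 1/6.1 = 0.163934
angle = arctan(0.163934) = 0.162489 rad
angle = 0.162489 * 180/pi = 9.310 degrees

9.310


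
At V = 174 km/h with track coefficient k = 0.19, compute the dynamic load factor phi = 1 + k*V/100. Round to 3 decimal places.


phi = 1 + k * V / 100
phi = 1 + 0.19 * 174 / 100
phi = 1 + 0.3306
phi = 1.331

1.331


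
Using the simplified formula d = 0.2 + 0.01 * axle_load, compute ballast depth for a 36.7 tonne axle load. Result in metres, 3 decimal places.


d = 0.2 + 0.01 * 36.7
d = 0.2 + 0.367
d = 0.567 m

0.567


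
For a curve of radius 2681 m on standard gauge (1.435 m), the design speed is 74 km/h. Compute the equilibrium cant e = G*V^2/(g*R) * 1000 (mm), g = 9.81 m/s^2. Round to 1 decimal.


Convert speed: V = 74 / 3.6 = 20.5556 m/s
Apply formula: e = 1.435 * 20.5556^2 / (9.81 * 2681)
e = 1.435 * 422.5309 / 26300.61
e = 0.023054 m = 23.1 mm

23.1


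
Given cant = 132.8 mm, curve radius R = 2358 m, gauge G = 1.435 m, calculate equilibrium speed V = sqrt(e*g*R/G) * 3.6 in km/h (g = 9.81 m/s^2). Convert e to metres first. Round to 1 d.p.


Convert cant: e = 132.8 mm = 0.1328 m
V_ms = sqrt(0.1328 * 9.81 * 2358 / 1.435)
V_ms = sqrt(2140.71564) = 46.2679 m/s
V = 46.2679 * 3.6 = 166.6 km/h

166.6


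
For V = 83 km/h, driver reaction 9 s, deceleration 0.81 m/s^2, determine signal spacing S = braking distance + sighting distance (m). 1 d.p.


V = 83 / 3.6 = 23.0556 m/s
Braking distance = 23.0556^2 / (2*0.81) = 328.1226 m
Sighting distance = 23.0556 * 9 = 207.5 m
S = 328.1226 + 207.5 = 535.6 m

535.6


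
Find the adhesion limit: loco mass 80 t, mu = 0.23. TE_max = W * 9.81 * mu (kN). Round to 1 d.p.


TE_max = W * g * mu
TE_max = 80 * 9.81 * 0.23
TE_max = 784.8 * 0.23
TE_max = 180.5 kN

180.5


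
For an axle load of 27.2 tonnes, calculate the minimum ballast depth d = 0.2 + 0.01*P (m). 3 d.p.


d = 0.2 + 0.01 * 27.2
d = 0.2 + 0.272
d = 0.472 m

0.472


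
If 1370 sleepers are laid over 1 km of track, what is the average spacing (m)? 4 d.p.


Spacing = 1000 m / number of sleepers
Spacing = 1000 / 1370
Spacing = 0.7299 m

0.7299


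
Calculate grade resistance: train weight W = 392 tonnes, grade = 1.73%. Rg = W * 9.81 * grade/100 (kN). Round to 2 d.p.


Rg = W * 9.81 * grade / 100
Rg = 392 * 9.81 * 1.73 / 100
Rg = 3845.52 * 0.0173
Rg = 66.53 kN

66.53


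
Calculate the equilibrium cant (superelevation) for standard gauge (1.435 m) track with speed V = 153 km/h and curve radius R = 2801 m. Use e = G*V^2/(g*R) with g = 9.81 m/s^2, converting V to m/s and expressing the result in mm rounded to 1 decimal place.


Convert speed: V = 153 / 3.6 = 42.5 m/s
Apply formula: e = 1.435 * 42.5^2 / (9.81 * 2801)
e = 1.435 * 1806.25 / 27477.81
e = 0.09433 m = 94.3 mm

94.3


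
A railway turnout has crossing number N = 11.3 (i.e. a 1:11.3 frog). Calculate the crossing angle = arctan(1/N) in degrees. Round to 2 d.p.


1/N = 1/11.3 = 0.088496
angle = arctan(0.088496) = 0.088266 rad
angle = 0.088266 * 180/pi = 5.06 degrees

5.06


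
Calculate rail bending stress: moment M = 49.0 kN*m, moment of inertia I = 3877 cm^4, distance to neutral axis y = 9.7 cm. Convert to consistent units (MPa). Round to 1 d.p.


Convert units:
M = 49.0 kN*m = 49000000 N*mm
y = 9.7 cm = 97 mm
I = 3877 cm^4 = 38770000 mm^4
sigma = 49000000 * 97 / 38770000
sigma = 122.6 MPa

122.6


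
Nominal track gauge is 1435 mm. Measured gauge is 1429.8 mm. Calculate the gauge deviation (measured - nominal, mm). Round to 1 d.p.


Deviation = measured - nominal
Deviation = 1429.8 - 1435
Deviation = -5.2 mm

-5.2


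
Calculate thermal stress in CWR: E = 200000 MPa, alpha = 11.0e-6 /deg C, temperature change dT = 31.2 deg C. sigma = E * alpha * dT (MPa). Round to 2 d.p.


sigma = E * alpha * dT
sigma = 200000 * 11.0e-6 * 31.2
sigma = 2.2 * 31.2
sigma = 68.64 MPa

68.64


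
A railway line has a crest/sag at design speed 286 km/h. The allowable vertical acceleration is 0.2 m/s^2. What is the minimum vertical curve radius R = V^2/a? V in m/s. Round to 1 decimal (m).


Convert speed: V = 286 / 3.6 = 79.4444 m/s
V^2 = 6311.4198 m^2/s^2
R_v = 6311.4198 / 0.2
R_v = 31557.1 m

31557.1


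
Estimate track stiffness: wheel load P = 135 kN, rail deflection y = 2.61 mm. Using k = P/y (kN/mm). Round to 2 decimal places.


Track stiffness k = P / y
k = 135 / 2.61
k = 51.72 kN/mm

51.72


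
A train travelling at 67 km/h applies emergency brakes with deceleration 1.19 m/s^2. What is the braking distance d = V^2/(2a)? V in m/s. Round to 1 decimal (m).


Convert speed: V = 67 / 3.6 = 18.6111 m/s
V^2 = 346.3735
d = 346.3735 / (2 * 1.19)
d = 346.3735 / 2.38
d = 145.5 m

145.5


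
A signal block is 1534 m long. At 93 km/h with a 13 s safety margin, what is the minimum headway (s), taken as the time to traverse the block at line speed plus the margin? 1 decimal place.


V = 93 / 3.6 = 25.8333 m/s
Block traversal time = 1534 / 25.8333 = 59.3806 s
Headway = 59.3806 + 13
Headway = 72.4 s

72.4


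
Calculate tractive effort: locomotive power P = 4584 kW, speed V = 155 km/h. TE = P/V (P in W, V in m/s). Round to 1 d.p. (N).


Convert: P = 4584 kW = 4584000 W
V = 155 / 3.6 = 43.0556 m/s
TE = 4584000 / 43.0556
TE = 106467.1 N

106467.1


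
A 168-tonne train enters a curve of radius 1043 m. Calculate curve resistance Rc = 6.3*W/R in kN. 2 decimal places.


Rc = 6.3 * W / R
Rc = 6.3 * 168 / 1043
Rc = 1058.4 / 1043
Rc = 1.01 kN

1.01


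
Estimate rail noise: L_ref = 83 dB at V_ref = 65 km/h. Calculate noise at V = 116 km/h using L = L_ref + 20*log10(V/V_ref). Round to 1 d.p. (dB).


V/V_ref = 116 / 65 = 1.784615
log10(1.784615) = 0.251545
20 * 0.251545 = 5.0309
L = 83 + 5.0309 = 88.0 dB

88.0


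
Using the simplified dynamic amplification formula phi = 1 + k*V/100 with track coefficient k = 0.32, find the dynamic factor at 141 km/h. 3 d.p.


phi = 1 + k * V / 100
phi = 1 + 0.32 * 141 / 100
phi = 1 + 0.4512
phi = 1.451

1.451


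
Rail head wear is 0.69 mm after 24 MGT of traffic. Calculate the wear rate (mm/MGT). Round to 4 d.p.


Wear rate = total wear / cumulative tonnage
Rate = 0.69 / 24
Rate = 0.0288 mm/MGT

0.0288


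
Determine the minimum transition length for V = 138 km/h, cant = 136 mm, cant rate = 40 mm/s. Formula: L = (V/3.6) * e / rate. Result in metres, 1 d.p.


Convert speed: V = 138 / 3.6 = 38.3333 m/s
L = 38.3333 * 136 / 40
L = 5213.3333 / 40
L = 130.3 m

130.3


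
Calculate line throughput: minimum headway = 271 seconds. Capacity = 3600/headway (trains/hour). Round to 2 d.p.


Capacity = 3600 / headway
Capacity = 3600 / 271
Capacity = 13.28 trains/hour

13.28


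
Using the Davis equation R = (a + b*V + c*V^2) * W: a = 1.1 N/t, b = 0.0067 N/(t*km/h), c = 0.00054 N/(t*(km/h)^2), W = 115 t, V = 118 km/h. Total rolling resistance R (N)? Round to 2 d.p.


b*V = 0.0067 * 118 = 0.7906
c*V^2 = 0.00054 * 13924 = 7.51896
R_per_t = 1.1 + 0.7906 + 7.51896 = 9.40956 N/t
R_total = 9.40956 * 115 = 1082.10 N

1082.10


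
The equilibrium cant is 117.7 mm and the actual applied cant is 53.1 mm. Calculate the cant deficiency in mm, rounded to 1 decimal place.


Cant deficiency = equilibrium cant - actual cant
CD = 117.7 - 53.1
CD = 64.6 mm

64.6


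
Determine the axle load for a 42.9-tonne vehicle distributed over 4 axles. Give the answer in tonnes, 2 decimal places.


Load per axle = total weight / number of axles
Load = 42.9 / 4
Load = 10.73 tonnes

10.73


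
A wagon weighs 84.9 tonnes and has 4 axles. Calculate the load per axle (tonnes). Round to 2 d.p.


Load per axle = total weight / number of axles
Load = 84.9 / 4
Load = 21.23 tonnes

21.23


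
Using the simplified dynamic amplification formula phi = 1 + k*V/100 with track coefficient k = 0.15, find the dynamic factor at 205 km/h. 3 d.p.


phi = 1 + k * V / 100
phi = 1 + 0.15 * 205 / 100
phi = 1 + 0.3075
phi = 1.308

1.308


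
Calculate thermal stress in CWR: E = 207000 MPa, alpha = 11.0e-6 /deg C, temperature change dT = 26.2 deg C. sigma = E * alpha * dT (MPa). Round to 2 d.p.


sigma = E * alpha * dT
sigma = 207000 * 11.0e-6 * 26.2
sigma = 2.277 * 26.2
sigma = 59.66 MPa

59.66


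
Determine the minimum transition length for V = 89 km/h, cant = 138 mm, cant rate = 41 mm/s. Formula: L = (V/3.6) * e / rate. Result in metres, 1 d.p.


Convert speed: V = 89 / 3.6 = 24.7222 m/s
L = 24.7222 * 138 / 41
L = 3411.6667 / 41
L = 83.2 m

83.2


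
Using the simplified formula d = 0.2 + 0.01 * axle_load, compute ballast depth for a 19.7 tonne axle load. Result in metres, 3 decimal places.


d = 0.2 + 0.01 * 19.7
d = 0.2 + 0.197
d = 0.397 m

0.397


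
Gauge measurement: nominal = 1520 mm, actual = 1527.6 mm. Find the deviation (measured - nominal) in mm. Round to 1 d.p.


Deviation = measured - nominal
Deviation = 1527.6 - 1520
Deviation = 7.6 mm

7.6


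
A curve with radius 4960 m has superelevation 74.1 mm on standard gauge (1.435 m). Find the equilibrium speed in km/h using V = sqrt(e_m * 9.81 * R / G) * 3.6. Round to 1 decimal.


Convert cant: e = 74.1 mm = 0.0741 m
V_ms = sqrt(0.0741 * 9.81 * 4960 / 1.435)
V_ms = sqrt(2512.563178) = 50.1255 m/s
V = 50.1255 * 3.6 = 180.5 km/h

180.5


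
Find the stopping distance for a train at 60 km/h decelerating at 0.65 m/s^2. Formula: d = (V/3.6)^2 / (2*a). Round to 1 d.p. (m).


Convert speed: V = 60 / 3.6 = 16.6667 m/s
V^2 = 277.7778
d = 277.7778 / (2 * 0.65)
d = 277.7778 / 1.3
d = 213.7 m

213.7


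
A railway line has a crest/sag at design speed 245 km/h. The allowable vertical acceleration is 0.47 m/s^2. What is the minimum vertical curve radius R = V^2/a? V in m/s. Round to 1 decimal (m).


Convert speed: V = 245 / 3.6 = 68.0556 m/s
V^2 = 4631.5586 m^2/s^2
R_v = 4631.5586 / 0.47
R_v = 9854.4 m

9854.4


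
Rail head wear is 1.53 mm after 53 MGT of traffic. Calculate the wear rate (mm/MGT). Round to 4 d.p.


Wear rate = total wear / cumulative tonnage
Rate = 1.53 / 53
Rate = 0.0289 mm/MGT

0.0289


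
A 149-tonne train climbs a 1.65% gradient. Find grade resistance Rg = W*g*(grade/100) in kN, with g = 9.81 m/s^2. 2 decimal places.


Rg = W * 9.81 * grade / 100
Rg = 149 * 9.81 * 1.65 / 100
Rg = 1461.69 * 0.0165
Rg = 24.12 kN

24.12


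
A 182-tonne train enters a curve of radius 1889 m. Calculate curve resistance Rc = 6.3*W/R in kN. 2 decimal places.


Rc = 6.3 * W / R
Rc = 6.3 * 182 / 1889
Rc = 1146.6 / 1889
Rc = 0.61 kN

0.61


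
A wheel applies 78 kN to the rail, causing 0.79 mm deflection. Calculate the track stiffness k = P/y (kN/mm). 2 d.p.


Track stiffness k = P / y
k = 78 / 0.79
k = 98.73 kN/mm

98.73


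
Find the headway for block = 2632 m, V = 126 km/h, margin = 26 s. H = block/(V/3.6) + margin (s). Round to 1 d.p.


V = 126 / 3.6 = 35.0 m/s
Block traversal time = 2632 / 35.0 = 75.2 s
Headway = 75.2 + 26
Headway = 101.2 s

101.2


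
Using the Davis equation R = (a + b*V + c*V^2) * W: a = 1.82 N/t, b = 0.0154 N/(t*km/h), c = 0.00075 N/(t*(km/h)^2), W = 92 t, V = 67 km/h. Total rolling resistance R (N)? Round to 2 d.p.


b*V = 0.0154 * 67 = 1.0318
c*V^2 = 0.00075 * 4489 = 3.36675
R_per_t = 1.82 + 1.0318 + 3.36675 = 6.21855 N/t
R_total = 6.21855 * 92 = 572.11 N

572.11


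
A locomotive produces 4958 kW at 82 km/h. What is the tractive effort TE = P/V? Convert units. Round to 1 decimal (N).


Convert: P = 4958 kW = 4958000 W
V = 82 / 3.6 = 22.7778 m/s
TE = 4958000 / 22.7778
TE = 217668.3 N

217668.3


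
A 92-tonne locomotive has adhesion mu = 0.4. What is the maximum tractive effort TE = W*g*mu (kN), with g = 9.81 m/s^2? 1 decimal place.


TE_max = W * g * mu
TE_max = 92 * 9.81 * 0.4
TE_max = 902.52 * 0.4
TE_max = 361.0 kN

361.0


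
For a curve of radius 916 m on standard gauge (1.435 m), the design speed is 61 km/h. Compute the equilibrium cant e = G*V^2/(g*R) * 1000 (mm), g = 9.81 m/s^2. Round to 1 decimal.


Convert speed: V = 61 / 3.6 = 16.9444 m/s
Apply formula: e = 1.435 * 16.9444^2 / (9.81 * 916)
e = 1.435 * 287.1142 / 8985.96
e = 0.04585 m = 45.9 mm

45.9


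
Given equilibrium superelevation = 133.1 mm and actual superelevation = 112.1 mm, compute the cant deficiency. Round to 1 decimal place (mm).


Cant deficiency = equilibrium cant - actual cant
CD = 133.1 - 112.1
CD = 21.0 mm

21.0


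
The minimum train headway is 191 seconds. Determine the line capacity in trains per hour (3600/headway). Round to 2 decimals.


Capacity = 3600 / headway
Capacity = 3600 / 191
Capacity = 18.85 trains/hour

18.85


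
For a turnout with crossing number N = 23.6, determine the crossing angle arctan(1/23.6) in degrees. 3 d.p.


1/N = 1/23.6 = 0.042373
angle = arctan(0.042373) = 0.042348 rad
angle = 0.042348 * 180/pi = 2.426 degrees

2.426


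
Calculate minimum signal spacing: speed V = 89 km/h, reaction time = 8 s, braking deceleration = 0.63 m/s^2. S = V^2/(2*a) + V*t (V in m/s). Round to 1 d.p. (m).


V = 89 / 3.6 = 24.7222 m/s
Braking distance = 24.7222^2 / (2*0.63) = 485.0701 m
Sighting distance = 24.7222 * 8 = 197.7778 m
S = 485.0701 + 197.7778 = 682.8 m

682.8


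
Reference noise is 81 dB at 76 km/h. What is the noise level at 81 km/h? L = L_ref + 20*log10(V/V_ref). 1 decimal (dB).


V/V_ref = 81 / 76 = 1.065789
log10(1.065789) = 0.027671
20 * 0.027671 = 0.5534
L = 81 + 0.5534 = 81.6 dB

81.6


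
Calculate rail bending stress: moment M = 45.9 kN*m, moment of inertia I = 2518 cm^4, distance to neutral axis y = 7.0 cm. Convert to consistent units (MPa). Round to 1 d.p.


Convert units:
M = 45.9 kN*m = 45900000 N*mm
y = 7.0 cm = 70 mm
I = 2518 cm^4 = 25180000 mm^4
sigma = 45900000 * 70 / 25180000
sigma = 127.6 MPa

127.6


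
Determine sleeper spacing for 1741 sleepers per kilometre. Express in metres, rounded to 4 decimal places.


Spacing = 1000 m / number of sleepers
Spacing = 1000 / 1741
Spacing = 0.5744 m

0.5744


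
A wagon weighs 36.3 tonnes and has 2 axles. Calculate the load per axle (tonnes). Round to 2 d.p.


Load per axle = total weight / number of axles
Load = 36.3 / 2
Load = 18.15 tonnes

18.15


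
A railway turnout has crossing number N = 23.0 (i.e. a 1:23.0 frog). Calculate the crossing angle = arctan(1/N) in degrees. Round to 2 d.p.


1/N = 1/23.0 = 0.043478
angle = arctan(0.043478) = 0.043451 rad
angle = 0.043451 * 180/pi = 2.49 degrees

2.49


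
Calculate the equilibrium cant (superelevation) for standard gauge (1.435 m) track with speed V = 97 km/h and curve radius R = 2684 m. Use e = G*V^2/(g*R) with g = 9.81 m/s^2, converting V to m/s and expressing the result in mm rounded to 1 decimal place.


Convert speed: V = 97 / 3.6 = 26.9444 m/s
Apply formula: e = 1.435 * 26.9444^2 / (9.81 * 2684)
e = 1.435 * 726.0031 / 26330.04
e = 0.039568 m = 39.6 mm

39.6


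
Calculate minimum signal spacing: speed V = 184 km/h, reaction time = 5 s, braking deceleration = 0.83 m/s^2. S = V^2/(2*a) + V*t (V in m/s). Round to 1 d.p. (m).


V = 184 / 3.6 = 51.1111 m/s
Braking distance = 51.1111^2 / (2*0.83) = 1573.7022 m
Sighting distance = 51.1111 * 5 = 255.5556 m
S = 1573.7022 + 255.5556 = 1829.3 m

1829.3


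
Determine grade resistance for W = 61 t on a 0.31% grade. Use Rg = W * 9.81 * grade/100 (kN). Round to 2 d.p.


Rg = W * 9.81 * grade / 100
Rg = 61 * 9.81 * 0.31 / 100
Rg = 598.41 * 0.0031
Rg = 1.86 kN

1.86


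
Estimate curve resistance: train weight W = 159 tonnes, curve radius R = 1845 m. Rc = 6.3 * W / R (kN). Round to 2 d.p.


Rc = 6.3 * W / R
Rc = 6.3 * 159 / 1845
Rc = 1001.7 / 1845
Rc = 0.54 kN

0.54


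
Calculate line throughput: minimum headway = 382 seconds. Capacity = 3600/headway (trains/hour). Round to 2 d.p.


Capacity = 3600 / headway
Capacity = 3600 / 382
Capacity = 9.42 trains/hour

9.42


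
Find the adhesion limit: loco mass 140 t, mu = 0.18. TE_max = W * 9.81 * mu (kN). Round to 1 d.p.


TE_max = W * g * mu
TE_max = 140 * 9.81 * 0.18
TE_max = 1373.4 * 0.18
TE_max = 247.2 kN

247.2


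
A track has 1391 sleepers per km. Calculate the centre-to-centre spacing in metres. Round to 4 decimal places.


Spacing = 1000 m / number of sleepers
Spacing = 1000 / 1391
Spacing = 0.7189 m

0.7189


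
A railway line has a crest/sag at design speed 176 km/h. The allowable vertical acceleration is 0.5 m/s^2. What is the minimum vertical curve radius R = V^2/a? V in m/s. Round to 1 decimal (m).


Convert speed: V = 176 / 3.6 = 48.8889 m/s
V^2 = 2390.1235 m^2/s^2
R_v = 2390.1235 / 0.5
R_v = 4780.2 m

4780.2


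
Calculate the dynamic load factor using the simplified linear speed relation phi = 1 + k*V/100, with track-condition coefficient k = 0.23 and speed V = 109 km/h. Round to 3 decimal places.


phi = 1 + k * V / 100
phi = 1 + 0.23 * 109 / 100
phi = 1 + 0.2507
phi = 1.251

1.251


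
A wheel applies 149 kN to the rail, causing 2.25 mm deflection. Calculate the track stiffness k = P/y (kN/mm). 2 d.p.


Track stiffness k = P / y
k = 149 / 2.25
k = 66.22 kN/mm

66.22


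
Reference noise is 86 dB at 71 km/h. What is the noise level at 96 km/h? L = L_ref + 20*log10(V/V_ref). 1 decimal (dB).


V/V_ref = 96 / 71 = 1.352113
log10(1.352113) = 0.131013
20 * 0.131013 = 2.6203
L = 86 + 2.6203 = 88.6 dB

88.6


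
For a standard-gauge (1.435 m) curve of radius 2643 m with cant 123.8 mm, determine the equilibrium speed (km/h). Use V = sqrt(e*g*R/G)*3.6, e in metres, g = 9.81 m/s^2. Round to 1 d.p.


Convert cant: e = 123.8 mm = 0.1238 m
V_ms = sqrt(0.1238 * 9.81 * 2643 / 1.435)
V_ms = sqrt(2236.839968) = 47.2952 m/s
V = 47.2952 * 3.6 = 170.3 km/h

170.3


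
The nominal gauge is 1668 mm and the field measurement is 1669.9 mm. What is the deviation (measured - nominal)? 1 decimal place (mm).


Deviation = measured - nominal
Deviation = 1669.9 - 1668
Deviation = 1.9 mm

1.9


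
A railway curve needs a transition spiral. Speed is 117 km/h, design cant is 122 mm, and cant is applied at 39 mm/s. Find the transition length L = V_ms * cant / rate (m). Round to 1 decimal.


Convert speed: V = 117 / 3.6 = 32.5 m/s
L = 32.5 * 122 / 39
L = 3965.0 / 39
L = 101.7 m

101.7


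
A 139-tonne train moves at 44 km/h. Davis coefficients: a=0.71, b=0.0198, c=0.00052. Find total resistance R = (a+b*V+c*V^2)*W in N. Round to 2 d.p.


b*V = 0.0198 * 44 = 0.8712
c*V^2 = 0.00052 * 1936 = 1.00672
R_per_t = 0.71 + 0.8712 + 1.00672 = 2.58792 N/t
R_total = 2.58792 * 139 = 359.72 N

359.72


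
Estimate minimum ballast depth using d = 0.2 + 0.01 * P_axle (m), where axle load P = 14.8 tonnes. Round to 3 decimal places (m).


d = 0.2 + 0.01 * 14.8
d = 0.2 + 0.148
d = 0.348 m

0.348


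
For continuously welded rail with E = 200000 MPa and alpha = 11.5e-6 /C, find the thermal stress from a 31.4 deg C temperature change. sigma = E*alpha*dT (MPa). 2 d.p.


sigma = E * alpha * dT
sigma = 200000 * 11.5e-6 * 31.4
sigma = 2.3 * 31.4
sigma = 72.22 MPa

72.22


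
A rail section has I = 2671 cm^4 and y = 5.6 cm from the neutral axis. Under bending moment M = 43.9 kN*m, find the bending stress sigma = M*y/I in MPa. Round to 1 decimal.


Convert units:
M = 43.9 kN*m = 43900000 N*mm
y = 5.6 cm = 56 mm
I = 2671 cm^4 = 26710000 mm^4
sigma = 43900000 * 56 / 26710000
sigma = 92.0 MPa

92.0


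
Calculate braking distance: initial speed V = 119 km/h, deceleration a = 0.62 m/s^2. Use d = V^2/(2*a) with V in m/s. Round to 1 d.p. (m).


Convert speed: V = 119 / 3.6 = 33.0556 m/s
V^2 = 1092.6698
d = 1092.6698 / (2 * 0.62)
d = 1092.6698 / 1.24
d = 881.2 m

881.2


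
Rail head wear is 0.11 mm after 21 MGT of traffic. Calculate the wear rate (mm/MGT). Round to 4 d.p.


Wear rate = total wear / cumulative tonnage
Rate = 0.11 / 21
Rate = 0.0052 mm/MGT

0.0052


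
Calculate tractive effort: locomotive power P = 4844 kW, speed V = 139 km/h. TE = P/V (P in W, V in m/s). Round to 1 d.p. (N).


Convert: P = 4844 kW = 4844000 W
V = 139 / 3.6 = 38.6111 m/s
TE = 4844000 / 38.6111
TE = 125456.1 N

125456.1


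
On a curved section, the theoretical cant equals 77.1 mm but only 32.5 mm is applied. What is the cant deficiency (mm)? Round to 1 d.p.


Cant deficiency = equilibrium cant - actual cant
CD = 77.1 - 32.5
CD = 44.6 mm

44.6


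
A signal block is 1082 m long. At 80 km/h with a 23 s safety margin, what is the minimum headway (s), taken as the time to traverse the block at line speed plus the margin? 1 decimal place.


V = 80 / 3.6 = 22.2222 m/s
Block traversal time = 1082 / 22.2222 = 48.69 s
Headway = 48.69 + 23
Headway = 71.7 s

71.7


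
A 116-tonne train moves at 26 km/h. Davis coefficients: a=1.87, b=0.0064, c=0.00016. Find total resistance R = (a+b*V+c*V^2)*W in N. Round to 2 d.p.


b*V = 0.0064 * 26 = 0.1664
c*V^2 = 0.00016 * 676 = 0.10816
R_per_t = 1.87 + 0.1664 + 0.10816 = 2.14456 N/t
R_total = 2.14456 * 116 = 248.77 N

248.77


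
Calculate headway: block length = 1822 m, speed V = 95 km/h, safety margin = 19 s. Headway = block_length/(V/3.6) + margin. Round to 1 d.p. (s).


V = 95 / 3.6 = 26.3889 m/s
Block traversal time = 1822 / 26.3889 = 69.0442 s
Headway = 69.0442 + 19
Headway = 88.0 s

88.0


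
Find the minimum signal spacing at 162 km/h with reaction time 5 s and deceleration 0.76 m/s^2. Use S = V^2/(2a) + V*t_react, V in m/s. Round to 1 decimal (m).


V = 162 / 3.6 = 45.0 m/s
Braking distance = 45.0^2 / (2*0.76) = 1332.2368 m
Sighting distance = 45.0 * 5 = 225.0 m
S = 1332.2368 + 225.0 = 1557.2 m

1557.2


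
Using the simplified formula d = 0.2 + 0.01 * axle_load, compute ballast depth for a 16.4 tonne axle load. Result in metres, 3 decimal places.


d = 0.2 + 0.01 * 16.4
d = 0.2 + 0.164
d = 0.364 m

0.364


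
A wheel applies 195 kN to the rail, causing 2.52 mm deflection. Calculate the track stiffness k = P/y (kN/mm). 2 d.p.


Track stiffness k = P / y
k = 195 / 2.52
k = 77.38 kN/mm

77.38


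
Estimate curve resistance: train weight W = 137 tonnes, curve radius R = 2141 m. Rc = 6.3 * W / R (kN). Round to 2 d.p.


Rc = 6.3 * W / R
Rc = 6.3 * 137 / 2141
Rc = 863.1 / 2141
Rc = 0.40 kN

0.40


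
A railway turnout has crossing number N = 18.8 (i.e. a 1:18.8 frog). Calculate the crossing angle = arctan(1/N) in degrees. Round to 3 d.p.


1/N = 1/18.8 = 0.053191
angle = arctan(0.053191) = 0.053141 rad
angle = 0.053141 * 180/pi = 3.045 degrees

3.045


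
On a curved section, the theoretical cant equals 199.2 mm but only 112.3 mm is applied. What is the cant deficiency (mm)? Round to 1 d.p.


Cant deficiency = equilibrium cant - actual cant
CD = 199.2 - 112.3
CD = 86.9 mm

86.9


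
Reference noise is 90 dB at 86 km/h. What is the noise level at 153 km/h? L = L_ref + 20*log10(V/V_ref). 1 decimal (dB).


V/V_ref = 153 / 86 = 1.77907
log10(1.77907) = 0.250193
20 * 0.250193 = 5.0039
L = 90 + 5.0039 = 95.0 dB

95.0


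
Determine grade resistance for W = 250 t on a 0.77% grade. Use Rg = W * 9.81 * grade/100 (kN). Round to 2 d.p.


Rg = W * 9.81 * grade / 100
Rg = 250 * 9.81 * 0.77 / 100
Rg = 2452.5 * 0.0077
Rg = 18.88 kN

18.88


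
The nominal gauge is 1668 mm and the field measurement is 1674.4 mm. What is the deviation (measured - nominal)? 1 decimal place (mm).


Deviation = measured - nominal
Deviation = 1674.4 - 1668
Deviation = 6.4 mm

6.4


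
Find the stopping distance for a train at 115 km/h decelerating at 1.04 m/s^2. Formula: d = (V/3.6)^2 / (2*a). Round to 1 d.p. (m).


Convert speed: V = 115 / 3.6 = 31.9444 m/s
V^2 = 1020.4475
d = 1020.4475 / (2 * 1.04)
d = 1020.4475 / 2.08
d = 490.6 m

490.6


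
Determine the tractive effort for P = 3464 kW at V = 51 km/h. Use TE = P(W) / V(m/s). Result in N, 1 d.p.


Convert: P = 3464 kW = 3464000 W
V = 51 / 3.6 = 14.1667 m/s
TE = 3464000 / 14.1667
TE = 244517.6 N

244517.6


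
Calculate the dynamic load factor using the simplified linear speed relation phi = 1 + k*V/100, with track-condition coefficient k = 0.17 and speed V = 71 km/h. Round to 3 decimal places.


phi = 1 + k * V / 100
phi = 1 + 0.17 * 71 / 100
phi = 1 + 0.1207
phi = 1.121

1.121


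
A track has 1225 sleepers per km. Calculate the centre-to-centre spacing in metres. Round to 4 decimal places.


Spacing = 1000 m / number of sleepers
Spacing = 1000 / 1225
Spacing = 0.8163 m

0.8163


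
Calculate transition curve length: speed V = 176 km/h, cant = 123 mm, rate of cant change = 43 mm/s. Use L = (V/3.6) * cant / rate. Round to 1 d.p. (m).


Convert speed: V = 176 / 3.6 = 48.8889 m/s
L = 48.8889 * 123 / 43
L = 6013.3333 / 43
L = 139.8 m

139.8


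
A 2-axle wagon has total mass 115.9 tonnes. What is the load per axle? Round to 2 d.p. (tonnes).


Load per axle = total weight / number of axles
Load = 115.9 / 2
Load = 57.95 tonnes

57.95


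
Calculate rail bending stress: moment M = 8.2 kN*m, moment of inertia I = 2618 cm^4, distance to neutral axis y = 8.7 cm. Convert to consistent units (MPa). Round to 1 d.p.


Convert units:
M = 8.2 kN*m = 8200000 N*mm
y = 8.7 cm = 87 mm
I = 2618 cm^4 = 26180000 mm^4
sigma = 8200000 * 87 / 26180000
sigma = 27.2 MPa

27.2


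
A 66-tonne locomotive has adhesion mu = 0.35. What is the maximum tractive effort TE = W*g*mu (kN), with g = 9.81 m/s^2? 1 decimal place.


TE_max = W * g * mu
TE_max = 66 * 9.81 * 0.35
TE_max = 647.46 * 0.35
TE_max = 226.6 kN

226.6


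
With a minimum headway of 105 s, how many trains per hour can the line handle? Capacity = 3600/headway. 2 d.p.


Capacity = 3600 / headway
Capacity = 3600 / 105
Capacity = 34.29 trains/hour

34.29


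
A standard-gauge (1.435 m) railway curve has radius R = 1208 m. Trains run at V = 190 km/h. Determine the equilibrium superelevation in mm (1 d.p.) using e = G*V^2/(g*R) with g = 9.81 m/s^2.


Convert speed: V = 190 / 3.6 = 52.7778 m/s
Apply formula: e = 1.435 * 52.7778^2 / (9.81 * 1208)
e = 1.435 * 2785.4938 / 11850.48
e = 0.337301 m = 337.3 mm

337.3


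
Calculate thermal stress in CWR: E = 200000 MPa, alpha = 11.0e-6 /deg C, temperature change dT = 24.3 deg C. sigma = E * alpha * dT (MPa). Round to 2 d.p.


sigma = E * alpha * dT
sigma = 200000 * 11.0e-6 * 24.3
sigma = 2.2 * 24.3
sigma = 53.46 MPa

53.46


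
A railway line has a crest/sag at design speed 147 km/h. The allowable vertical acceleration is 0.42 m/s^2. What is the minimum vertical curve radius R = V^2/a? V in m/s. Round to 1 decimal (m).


Convert speed: V = 147 / 3.6 = 40.8333 m/s
V^2 = 1667.3611 m^2/s^2
R_v = 1667.3611 / 0.42
R_v = 3969.9 m

3969.9


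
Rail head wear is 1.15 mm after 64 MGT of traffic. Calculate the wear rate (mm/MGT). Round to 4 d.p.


Wear rate = total wear / cumulative tonnage
Rate = 1.15 / 64
Rate = 0.0180 mm/MGT

0.0180


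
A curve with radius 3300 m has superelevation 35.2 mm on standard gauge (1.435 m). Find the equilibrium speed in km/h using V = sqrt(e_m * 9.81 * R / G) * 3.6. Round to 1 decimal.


Convert cant: e = 35.2 mm = 0.0352 m
V_ms = sqrt(0.0352 * 9.81 * 3300 / 1.435)
V_ms = sqrt(794.097282) = 28.1797 m/s
V = 28.1797 * 3.6 = 101.4 km/h

101.4


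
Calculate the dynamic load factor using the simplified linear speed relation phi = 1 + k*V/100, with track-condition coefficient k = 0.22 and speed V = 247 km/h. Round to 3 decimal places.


phi = 1 + k * V / 100
phi = 1 + 0.22 * 247 / 100
phi = 1 + 0.5434
phi = 1.543

1.543


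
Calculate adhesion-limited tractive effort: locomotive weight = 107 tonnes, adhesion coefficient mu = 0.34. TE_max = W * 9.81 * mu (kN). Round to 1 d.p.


TE_max = W * g * mu
TE_max = 107 * 9.81 * 0.34
TE_max = 1049.67 * 0.34
TE_max = 356.9 kN

356.9


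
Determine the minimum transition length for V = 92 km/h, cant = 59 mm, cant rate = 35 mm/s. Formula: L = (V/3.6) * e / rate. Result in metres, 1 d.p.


Convert speed: V = 92 / 3.6 = 25.5556 m/s
L = 25.5556 * 59 / 35
L = 1507.7778 / 35
L = 43.1 m

43.1


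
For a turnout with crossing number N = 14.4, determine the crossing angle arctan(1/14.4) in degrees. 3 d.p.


1/N = 1/14.4 = 0.069444
angle = arctan(0.069444) = 0.069333 rad
angle = 0.069333 * 180/pi = 3.972 degrees

3.972


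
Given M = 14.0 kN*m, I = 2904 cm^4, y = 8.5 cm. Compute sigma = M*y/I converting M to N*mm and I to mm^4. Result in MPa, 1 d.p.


Convert units:
M = 14.0 kN*m = 14000000 N*mm
y = 8.5 cm = 85 mm
I = 2904 cm^4 = 29040000 mm^4
sigma = 14000000 * 85 / 29040000
sigma = 41.0 MPa

41.0


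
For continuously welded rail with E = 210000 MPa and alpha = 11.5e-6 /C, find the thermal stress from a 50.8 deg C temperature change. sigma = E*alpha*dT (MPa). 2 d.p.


sigma = E * alpha * dT
sigma = 210000 * 11.5e-6 * 50.8
sigma = 2.415 * 50.8
sigma = 122.68 MPa

122.68


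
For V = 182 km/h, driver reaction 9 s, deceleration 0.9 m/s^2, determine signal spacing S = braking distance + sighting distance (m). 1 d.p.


V = 182 / 3.6 = 50.5556 m/s
Braking distance = 50.5556^2 / (2*0.9) = 1419.9246 m
Sighting distance = 50.5556 * 9 = 455.0 m
S = 1419.9246 + 455.0 = 1874.9 m

1874.9


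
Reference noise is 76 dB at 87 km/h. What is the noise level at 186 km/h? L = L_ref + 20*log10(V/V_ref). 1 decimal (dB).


V/V_ref = 186 / 87 = 2.137931
log10(2.137931) = 0.329994
20 * 0.329994 = 6.5999
L = 76 + 6.5999 = 82.6 dB

82.6


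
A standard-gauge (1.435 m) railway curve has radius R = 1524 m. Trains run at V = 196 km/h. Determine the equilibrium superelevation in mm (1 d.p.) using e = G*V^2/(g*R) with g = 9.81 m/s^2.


Convert speed: V = 196 / 3.6 = 54.4444 m/s
Apply formula: e = 1.435 * 54.4444^2 / (9.81 * 1524)
e = 1.435 * 2964.1975 / 14950.44
e = 0.284515 m = 284.5 mm

284.5


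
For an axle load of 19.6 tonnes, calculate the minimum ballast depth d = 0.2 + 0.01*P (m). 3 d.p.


d = 0.2 + 0.01 * 19.6
d = 0.2 + 0.196
d = 0.396 m

0.396


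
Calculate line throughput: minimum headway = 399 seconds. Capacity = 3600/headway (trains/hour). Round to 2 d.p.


Capacity = 3600 / headway
Capacity = 3600 / 399
Capacity = 9.02 trains/hour

9.02


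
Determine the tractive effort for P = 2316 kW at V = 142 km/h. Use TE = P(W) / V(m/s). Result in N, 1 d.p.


Convert: P = 2316 kW = 2316000 W
V = 142 / 3.6 = 39.4444 m/s
TE = 2316000 / 39.4444
TE = 58715.5 N

58715.5


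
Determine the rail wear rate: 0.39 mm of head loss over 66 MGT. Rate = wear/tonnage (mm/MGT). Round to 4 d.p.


Wear rate = total wear / cumulative tonnage
Rate = 0.39 / 66
Rate = 0.0059 mm/MGT

0.0059


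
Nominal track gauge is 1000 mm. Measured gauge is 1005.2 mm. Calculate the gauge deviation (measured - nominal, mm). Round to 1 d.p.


Deviation = measured - nominal
Deviation = 1005.2 - 1000
Deviation = 5.2 mm

5.2


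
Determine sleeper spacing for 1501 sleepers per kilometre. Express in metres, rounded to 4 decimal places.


Spacing = 1000 m / number of sleepers
Spacing = 1000 / 1501
Spacing = 0.6662 m

0.6662


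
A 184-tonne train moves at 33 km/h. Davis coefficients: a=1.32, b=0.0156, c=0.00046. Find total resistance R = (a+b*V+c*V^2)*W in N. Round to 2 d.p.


b*V = 0.0156 * 33 = 0.5148
c*V^2 = 0.00046 * 1089 = 0.50094
R_per_t = 1.32 + 0.5148 + 0.50094 = 2.33574 N/t
R_total = 2.33574 * 184 = 429.78 N

429.78


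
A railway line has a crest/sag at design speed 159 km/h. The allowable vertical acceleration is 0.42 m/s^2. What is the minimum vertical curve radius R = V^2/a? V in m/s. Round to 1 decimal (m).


Convert speed: V = 159 / 3.6 = 44.1667 m/s
V^2 = 1950.6944 m^2/s^2
R_v = 1950.6944 / 0.42
R_v = 4644.5 m

4644.5


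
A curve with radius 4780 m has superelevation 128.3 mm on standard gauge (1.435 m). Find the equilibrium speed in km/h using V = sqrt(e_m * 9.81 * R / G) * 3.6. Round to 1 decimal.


Convert cant: e = 128.3 mm = 0.1283 m
V_ms = sqrt(0.1283 * 9.81 * 4780 / 1.435)
V_ms = sqrt(4192.486369) = 64.7494 m/s
V = 64.7494 * 3.6 = 233.1 km/h

233.1


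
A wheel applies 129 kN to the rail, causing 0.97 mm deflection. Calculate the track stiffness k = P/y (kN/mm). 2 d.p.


Track stiffness k = P / y
k = 129 / 0.97
k = 132.99 kN/mm

132.99


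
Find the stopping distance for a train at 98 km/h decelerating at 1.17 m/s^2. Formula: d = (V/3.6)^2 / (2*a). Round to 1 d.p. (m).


Convert speed: V = 98 / 3.6 = 27.2222 m/s
V^2 = 741.0494
d = 741.0494 / (2 * 1.17)
d = 741.0494 / 2.34
d = 316.7 m

316.7


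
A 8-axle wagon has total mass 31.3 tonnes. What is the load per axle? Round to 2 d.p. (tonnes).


Load per axle = total weight / number of axles
Load = 31.3 / 8
Load = 3.91 tonnes

3.91


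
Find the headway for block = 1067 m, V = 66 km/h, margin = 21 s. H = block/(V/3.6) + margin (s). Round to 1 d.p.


V = 66 / 3.6 = 18.3333 m/s
Block traversal time = 1067 / 18.3333 = 58.2 s
Headway = 58.2 + 21
Headway = 79.2 s

79.2


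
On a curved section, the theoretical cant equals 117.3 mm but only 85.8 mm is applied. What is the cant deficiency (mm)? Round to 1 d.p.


Cant deficiency = equilibrium cant - actual cant
CD = 117.3 - 85.8
CD = 31.5 mm

31.5


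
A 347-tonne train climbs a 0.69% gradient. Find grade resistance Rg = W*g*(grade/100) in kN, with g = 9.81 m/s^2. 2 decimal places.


Rg = W * 9.81 * grade / 100
Rg = 347 * 9.81 * 0.69 / 100
Rg = 3404.07 * 0.0069
Rg = 23.49 kN

23.49


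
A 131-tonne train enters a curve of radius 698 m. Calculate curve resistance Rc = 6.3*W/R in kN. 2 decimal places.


Rc = 6.3 * W / R
Rc = 6.3 * 131 / 698
Rc = 825.3 / 698
Rc = 1.18 kN

1.18


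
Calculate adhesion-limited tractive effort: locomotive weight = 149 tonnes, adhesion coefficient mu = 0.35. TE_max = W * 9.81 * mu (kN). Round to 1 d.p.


TE_max = W * g * mu
TE_max = 149 * 9.81 * 0.35
TE_max = 1461.69 * 0.35
TE_max = 511.6 kN

511.6


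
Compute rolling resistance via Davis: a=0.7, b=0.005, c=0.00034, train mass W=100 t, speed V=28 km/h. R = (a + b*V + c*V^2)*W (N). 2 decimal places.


b*V = 0.005 * 28 = 0.14
c*V^2 = 0.00034 * 784 = 0.26656
R_per_t = 0.7 + 0.14 + 0.26656 = 1.10656 N/t
R_total = 1.10656 * 100 = 110.66 N

110.66


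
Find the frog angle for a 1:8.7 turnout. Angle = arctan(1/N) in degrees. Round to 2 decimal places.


1/N = 1/8.7 = 0.114943
angle = arctan(0.114943) = 0.11444 rad
angle = 0.11444 * 180/pi = 6.56 degrees

6.56


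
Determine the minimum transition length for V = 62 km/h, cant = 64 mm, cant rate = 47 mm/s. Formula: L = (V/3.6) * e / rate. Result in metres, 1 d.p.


Convert speed: V = 62 / 3.6 = 17.2222 m/s
L = 17.2222 * 64 / 47
L = 1102.2222 / 47
L = 23.5 m

23.5


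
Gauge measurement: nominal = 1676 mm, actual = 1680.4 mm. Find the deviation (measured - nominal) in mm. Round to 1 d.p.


Deviation = measured - nominal
Deviation = 1680.4 - 1676
Deviation = 4.4 mm

4.4


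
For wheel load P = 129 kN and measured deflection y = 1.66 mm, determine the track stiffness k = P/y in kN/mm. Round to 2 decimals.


Track stiffness k = P / y
k = 129 / 1.66
k = 77.71 kN/mm

77.71


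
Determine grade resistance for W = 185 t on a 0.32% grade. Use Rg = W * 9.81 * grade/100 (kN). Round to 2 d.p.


Rg = W * 9.81 * grade / 100
Rg = 185 * 9.81 * 0.32 / 100
Rg = 1814.85 * 0.0032
Rg = 5.81 kN

5.81


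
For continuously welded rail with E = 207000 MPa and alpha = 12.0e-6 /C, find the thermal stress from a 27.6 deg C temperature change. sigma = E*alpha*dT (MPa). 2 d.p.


sigma = E * alpha * dT
sigma = 207000 * 12.0e-6 * 27.6
sigma = 2.484 * 27.6
sigma = 68.56 MPa

68.56


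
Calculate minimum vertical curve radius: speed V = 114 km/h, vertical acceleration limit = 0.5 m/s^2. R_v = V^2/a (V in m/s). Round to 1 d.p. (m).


Convert speed: V = 114 / 3.6 = 31.6667 m/s
V^2 = 1002.7778 m^2/s^2
R_v = 1002.7778 / 0.5
R_v = 2005.6 m

2005.6


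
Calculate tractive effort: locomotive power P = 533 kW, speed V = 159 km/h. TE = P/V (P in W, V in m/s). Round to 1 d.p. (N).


Convert: P = 533 kW = 533000 W
V = 159 / 3.6 = 44.1667 m/s
TE = 533000 / 44.1667
TE = 12067.9 N

12067.9


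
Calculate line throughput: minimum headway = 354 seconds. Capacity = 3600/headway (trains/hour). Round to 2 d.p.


Capacity = 3600 / headway
Capacity = 3600 / 354
Capacity = 10.17 trains/hour

10.17
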